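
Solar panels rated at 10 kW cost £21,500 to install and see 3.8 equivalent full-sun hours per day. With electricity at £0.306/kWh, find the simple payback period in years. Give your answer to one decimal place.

Daily generation = 10 kW × 3.8 h = 38 kWh
Annual generation = 38 × 365 = 13870 kWh
Annual savings = 13870 × £0.306 = £4,244.22
Payback = £21,500 / £4,244.22 = 5.07 years

5.1 years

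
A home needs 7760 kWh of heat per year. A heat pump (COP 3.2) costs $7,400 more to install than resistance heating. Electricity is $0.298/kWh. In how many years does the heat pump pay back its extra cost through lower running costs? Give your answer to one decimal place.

Resistance: 7760 kWh × $0.298 = $2,312.48/yr
Heat pump: 7760 / 3.2 = 2425 kWh in → × $0.298 = $722.65/yr
Annual savings = $1,589.83
Payback = $7,400 / $1,589.83 = 4.65 years

4.7 years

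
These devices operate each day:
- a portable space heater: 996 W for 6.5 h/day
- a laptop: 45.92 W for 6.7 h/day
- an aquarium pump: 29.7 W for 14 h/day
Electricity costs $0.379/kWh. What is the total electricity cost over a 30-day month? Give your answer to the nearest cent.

$81.84

portable space heater: 996 W × 6.5 h × 30 d = 194,220 Wh = 194.2 kWh
laptop: 45.92 W × 6.7 h × 30 d = 9,230 Wh = 9.23 kWh
aquarium pump: 29.7 W × 14 h × 30 d = 12,474 Wh = 12.47 kWh
Total energy = 194.2 + 9.23 + 12.47 = 215.9 kWh
Cost = 215.9 kWh × $0.379 = $81.84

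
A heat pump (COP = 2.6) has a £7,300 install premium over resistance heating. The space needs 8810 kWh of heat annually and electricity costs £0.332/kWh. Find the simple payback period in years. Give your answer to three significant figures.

Resistance: 8810 kWh × £0.332 = £2,924.92/yr
Heat pump: 8810 / 2.6 = 3388 kWh in → × £0.332 = £1,124.97/yr
Annual savings = £1,799.95
Payback = £7,300 / £1,799.95 = 4.06 years

4.06 years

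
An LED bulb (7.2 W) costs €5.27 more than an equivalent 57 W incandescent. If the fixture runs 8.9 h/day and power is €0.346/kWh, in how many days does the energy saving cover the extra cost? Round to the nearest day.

34 days

Power saved = 57 − 7.2 = 49.8 W
Daily energy saved = 49.8 W × 8.9 h = 443.2 Wh = 0.44322 kWh
Daily savings = 0.44322 × €0.346 = €0.1534
Payback = €5.27 / €0.1534 per day = 34.36 days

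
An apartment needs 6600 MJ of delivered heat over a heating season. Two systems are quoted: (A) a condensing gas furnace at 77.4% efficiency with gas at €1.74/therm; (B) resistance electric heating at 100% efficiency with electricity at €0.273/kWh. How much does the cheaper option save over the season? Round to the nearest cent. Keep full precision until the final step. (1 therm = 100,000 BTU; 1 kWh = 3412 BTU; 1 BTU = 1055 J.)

Heat load = 6600 MJ = 6,600,000,000 J / 1055 = 6,255,924 BTU
Gas: input = 6,255,924 / 0.774 = 8,082,589 BTU = 80.83 therm → 80.83 × €1.74 = €140.64
Electric: 6,255,924 BTU / 3412 = 1,834 kWh → × €0.273 = €500.55
Difference = |€140.64 − €500.55| = €359.91

€359.91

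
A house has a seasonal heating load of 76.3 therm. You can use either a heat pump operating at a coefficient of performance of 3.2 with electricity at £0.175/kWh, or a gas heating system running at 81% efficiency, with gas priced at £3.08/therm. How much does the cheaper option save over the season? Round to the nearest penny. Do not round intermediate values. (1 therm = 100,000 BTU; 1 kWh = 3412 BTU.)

Heat load = 76.3 therm × 100,000 = 7,630,000 BTU
Gas: input = 7,630,000 / 0.81 = 9,419,753 BTU = 94.2 therm → 94.2 × £3.08 = £290.13
Heat pump: 7,630,000 BTU / 3412 = 2,236 kWh heat; / 3.2 = 698.8 kWh in → × £0.175 = £122.29
Difference = |£290.13 − £122.29| = £167.83

£167.83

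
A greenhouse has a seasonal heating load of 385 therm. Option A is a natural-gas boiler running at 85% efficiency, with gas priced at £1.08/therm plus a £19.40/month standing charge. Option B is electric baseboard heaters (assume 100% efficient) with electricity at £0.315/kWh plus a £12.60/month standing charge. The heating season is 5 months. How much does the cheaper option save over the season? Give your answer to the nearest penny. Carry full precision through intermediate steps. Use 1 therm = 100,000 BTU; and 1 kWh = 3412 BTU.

£3031.19

Heat load = 385 therm × 100,000 = 38,500,000 BTU
Gas: input = 38,500,000 / 0.850 = 45,294,118 BTU = 452.9 therm → 452.9 × £1.08 = £489.18; + 5 × £19.40 standing = £586.18
Electric: 38,500,000 BTU / 3412 = 11,280 kWh → × £0.315 = £3,554.37; + 5 × £12.60 standing = £3,617.37
Difference = |£586.18 − £3,617.37| = £3,031.19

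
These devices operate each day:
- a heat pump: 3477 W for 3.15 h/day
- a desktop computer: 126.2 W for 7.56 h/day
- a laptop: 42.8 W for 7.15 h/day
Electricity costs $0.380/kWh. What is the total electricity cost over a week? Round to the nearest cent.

heat pump: 3477 W × 3.15 h × 7 d = 76,668 Wh = 76.67 kWh
desktop computer: 126.2 W × 7.56 h × 7 d = 6,679 Wh = 6.679 kWh
laptop: 42.8 W × 7.15 h × 7 d = 2,142 Wh = 2.142 kWh
Total energy = 76.67 + 6.679 + 2.142 = 85.49 kWh
Cost = 85.49 kWh × $0.380 = $32.49

$32.49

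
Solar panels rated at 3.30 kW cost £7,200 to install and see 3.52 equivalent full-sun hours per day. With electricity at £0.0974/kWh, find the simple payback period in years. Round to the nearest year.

Daily generation = 3.30 kW × 3.52 h = 11.62 kWh
Annual generation = 11.62 × 365 = 4239.8 kWh
Annual savings = 4239.8 × £0.0974 = £412.96
Payback = £7,200 / £412.96 = 17.4 years

17 years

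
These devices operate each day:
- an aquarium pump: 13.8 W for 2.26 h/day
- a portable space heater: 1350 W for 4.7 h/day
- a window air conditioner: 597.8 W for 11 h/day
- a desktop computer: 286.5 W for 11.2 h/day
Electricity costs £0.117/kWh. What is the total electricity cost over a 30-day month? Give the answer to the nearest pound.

£57

aquarium pump: 13.8 W × 2.26 h × 30 d = 936 Wh = 0.9356 kWh
portable space heater: 1350 W × 4.7 h × 30 d = 190,350 Wh = 190.3 kWh
window air conditioner: 597.8 W × 11 h × 30 d = 197,274 Wh = 197.3 kWh
desktop computer: 286.5 W × 11.2 h × 30 d = 96,264 Wh = 96.26 kWh
Total energy = 0.9356 + 190.3 + 197.3 + 96.26 = 484.8 kWh
Cost = 484.8 kWh × £0.117 = £56.72 ≈ £57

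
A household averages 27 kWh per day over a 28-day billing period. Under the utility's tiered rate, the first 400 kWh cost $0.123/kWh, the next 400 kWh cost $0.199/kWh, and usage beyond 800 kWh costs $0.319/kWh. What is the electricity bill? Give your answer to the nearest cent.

$120.04

Usage = 27 kWh/day × 28 days = 756 kWh
First 400 kWh × $0.123 = $49.20
Next 356 kWh × $0.199 = $70.84
Remaining tier: 0 kWh (not reached)
Total = $120.04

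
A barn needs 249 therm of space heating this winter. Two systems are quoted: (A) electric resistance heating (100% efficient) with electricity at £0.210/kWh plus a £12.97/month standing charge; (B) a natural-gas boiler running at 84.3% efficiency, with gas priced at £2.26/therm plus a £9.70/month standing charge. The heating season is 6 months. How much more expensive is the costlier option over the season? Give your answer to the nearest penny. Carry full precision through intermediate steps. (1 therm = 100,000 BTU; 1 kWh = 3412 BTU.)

£884.61

Heat load = 249 therm × 100,000 = 24,900,000 BTU
Gas: input = 24,900,000 / 0.843 = 29,537,367 BTU = 295.4 therm → 295.4 × £2.26 = £667.54; + 6 × £9.70 standing = £725.74
Electric: 24,900,000 BTU / 3412 = 7,298 kWh → × £0.210 = £1,532.53; + 6 × £12.97 standing = £1,610.35
Difference = |£725.74 − £1,610.35| = £884.61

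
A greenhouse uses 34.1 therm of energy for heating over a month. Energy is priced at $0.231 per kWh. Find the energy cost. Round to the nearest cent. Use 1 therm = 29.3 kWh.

$230.80

34.1 therm × (29.3 kWh/therm) = 999.1 kWh
Cost = 999.1 kWh × $0.231/kWh = $230.80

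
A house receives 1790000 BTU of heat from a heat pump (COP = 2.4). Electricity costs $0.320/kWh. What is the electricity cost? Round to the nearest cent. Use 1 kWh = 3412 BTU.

$69.95

Heat delivered = 1,790,000 BTU / 3412 = 524.6 kWh
Electrical input = 524.6 kWh / 2.4 = 218.6 kWh
Cost = 218.6 × $0.320/kWh = $69.95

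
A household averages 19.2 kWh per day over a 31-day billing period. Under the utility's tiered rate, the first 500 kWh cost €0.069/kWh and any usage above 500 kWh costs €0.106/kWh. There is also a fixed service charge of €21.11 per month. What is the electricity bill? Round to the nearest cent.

Usage = 19.2 kWh/day × 31 days = 595.2 kWh
First 500 kWh × €0.069 = €34.50
Remaining 95.2 kWh × €0.106 = €10.09
Energy charge = €44.59; + service €21.11 = €65.70

€65.70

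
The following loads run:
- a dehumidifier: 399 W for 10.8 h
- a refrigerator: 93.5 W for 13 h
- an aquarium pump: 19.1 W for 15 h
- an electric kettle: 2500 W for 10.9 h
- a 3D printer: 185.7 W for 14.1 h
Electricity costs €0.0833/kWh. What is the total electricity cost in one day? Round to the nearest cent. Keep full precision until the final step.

dehumidifier: 399 W × 10.8 h = 4,309 Wh = 4.309 kWh
refrigerator: 93.5 W × 13 h = 1,216 Wh = 1.216 kWh
aquarium pump: 19.1 W × 15 h = 286 Wh = 0.2865 kWh
electric kettle: 2500 W × 10.9 h = 27,250 Wh = 27.25 kWh
3D printer: 185.7 W × 14.1 h = 2,618 Wh = 2.618 kWh
Total energy = 4.309 + 1.216 + 0.2865 + 27.25 + 2.618 = 35.68 kWh
Cost = 35.68 kWh × €0.0833 = €2.97

€2.97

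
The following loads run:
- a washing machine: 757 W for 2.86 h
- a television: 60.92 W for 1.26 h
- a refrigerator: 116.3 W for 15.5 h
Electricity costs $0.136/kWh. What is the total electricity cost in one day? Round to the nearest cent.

washing machine: 757 W × 2.86 h = 2,165 Wh = 2.165 kWh
television: 60.92 W × 1.26 h = 77 Wh = 0.07676 kWh
refrigerator: 116.3 W × 15.5 h = 1,803 Wh = 1.803 kWh
Total energy = 2.165 + 0.07676 + 1.803 = 4.044 kWh
Cost = 4.044 kWh × $0.136 = $0.55

$0.55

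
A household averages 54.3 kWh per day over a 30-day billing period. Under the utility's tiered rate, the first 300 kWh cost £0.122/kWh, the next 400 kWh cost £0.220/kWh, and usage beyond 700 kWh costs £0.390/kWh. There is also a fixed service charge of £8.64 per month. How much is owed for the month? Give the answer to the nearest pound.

£496

Usage = 54.3 kWh/day × 30 days = 1629 kWh
First 300 kWh × £0.122 = £36.60
Next 400 kWh × £0.220 = £88.00
Remaining 929 kWh × £0.390 = £362.31
Energy charge = £486.91; + service £8.64 = £495.55 ≈ £496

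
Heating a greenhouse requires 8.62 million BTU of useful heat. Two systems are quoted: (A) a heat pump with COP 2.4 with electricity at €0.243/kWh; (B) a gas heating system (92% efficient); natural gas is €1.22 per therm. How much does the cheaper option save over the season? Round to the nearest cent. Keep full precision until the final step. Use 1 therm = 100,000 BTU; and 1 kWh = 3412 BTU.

€141.49

Heat load = 8.62 × 10⁶ BTU = 8,620,000 BTU
Gas: input = 8,620,000 / 0.92 = 9,369,565 BTU = 93.7 therm → 93.7 × €1.22 = €114.31
Heat pump: 8,620,000 BTU / 3412 = 2,526 kWh heat; / 2.4 = 1,053 kWh in → × €0.243 = €255.80
Difference = |€114.31 − €255.80| = €141.49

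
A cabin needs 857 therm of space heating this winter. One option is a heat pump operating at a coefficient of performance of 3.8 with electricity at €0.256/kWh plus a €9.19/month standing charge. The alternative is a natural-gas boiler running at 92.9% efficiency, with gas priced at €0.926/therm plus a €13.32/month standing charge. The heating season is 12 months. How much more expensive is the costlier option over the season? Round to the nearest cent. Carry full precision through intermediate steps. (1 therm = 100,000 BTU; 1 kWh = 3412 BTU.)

Heat load = 857 therm × 100,000 = 85,700,000 BTU
Gas: input = 85,700,000 / 0.929 = 92,249,731 BTU = 922.5 therm → 922.5 × €0.926 = €854.23; + 12 × €13.32 standing = €1,014.07
Heat pump: 85,700,000 BTU / 3412 = 25,120 kWh heat; / 3.8 = 6,610 kWh in → × €0.256 = €1,692.11; + 12 × €9.19 standing = €1,802.39
Difference = |€1,014.07 − €1,802.39| = €788.32

€788.32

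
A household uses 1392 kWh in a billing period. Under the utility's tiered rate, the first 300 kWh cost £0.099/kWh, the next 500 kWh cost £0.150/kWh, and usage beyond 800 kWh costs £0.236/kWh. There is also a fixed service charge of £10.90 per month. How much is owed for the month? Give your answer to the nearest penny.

£255.31

First 300 kWh × £0.099 = £29.70
Next 500 kWh × £0.150 = £75.00
Remaining 592 kWh × £0.236 = £139.71
Energy charge = £244.41; + service £10.90 = £255.31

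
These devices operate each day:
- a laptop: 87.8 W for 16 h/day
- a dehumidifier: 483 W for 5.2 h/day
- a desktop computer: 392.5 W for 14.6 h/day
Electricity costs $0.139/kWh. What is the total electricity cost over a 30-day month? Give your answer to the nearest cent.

$40.23

laptop: 87.8 W × 16 h × 30 d = 42,144 Wh = 42.14 kWh
dehumidifier: 483 W × 5.2 h × 30 d = 75,348 Wh = 75.35 kWh
desktop computer: 392.5 W × 14.6 h × 30 d = 171,915 Wh = 171.9 kWh
Total energy = 42.14 + 75.35 + 171.9 = 289.4 kWh
Cost = 289.4 kWh × $0.139 = $40.23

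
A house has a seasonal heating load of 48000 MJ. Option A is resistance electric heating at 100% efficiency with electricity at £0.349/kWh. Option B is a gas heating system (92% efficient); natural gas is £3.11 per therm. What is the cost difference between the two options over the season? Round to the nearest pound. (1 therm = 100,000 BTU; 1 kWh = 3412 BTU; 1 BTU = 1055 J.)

£3116

Heat load = 48000 MJ = 48,000,000,000 J / 1055 = 45,497,630 BTU
Gas: input = 45,497,630 / 0.92 = 49,453,946 BTU = 494.5 therm → 494.5 × £3.11 = £1,538.02
Electric: 45,497,630 BTU / 3412 = 13,330 kWh → × £0.349 = £4,653.77
Difference = |£1,538.02 − £4,653.77| = £3,115.76 ≈ £3116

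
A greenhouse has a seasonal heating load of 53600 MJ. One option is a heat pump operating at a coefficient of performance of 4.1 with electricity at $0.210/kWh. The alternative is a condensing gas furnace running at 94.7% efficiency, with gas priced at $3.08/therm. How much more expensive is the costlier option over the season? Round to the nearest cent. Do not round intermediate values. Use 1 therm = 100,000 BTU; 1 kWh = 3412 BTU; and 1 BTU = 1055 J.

$889.72

Heat load = 53600 MJ = 53,600,000,000 J / 1055 = 50,805,687 BTU
Gas: input = 50,805,687 / 0.947 = 53,649,089 BTU = 536.5 therm → 536.5 × $3.08 = $1,652.39
Heat pump: 50,805,687 BTU / 3412 = 14,890 kWh heat; / 4.1 = 3,632 kWh in → × $0.210 = $762.67
Difference = |$1,652.39 − $762.67| = $889.72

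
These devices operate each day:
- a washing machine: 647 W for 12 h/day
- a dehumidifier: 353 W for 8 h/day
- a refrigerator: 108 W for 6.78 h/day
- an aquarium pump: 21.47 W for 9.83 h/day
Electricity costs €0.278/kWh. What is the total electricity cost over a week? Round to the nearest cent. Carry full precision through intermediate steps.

washing machine: 647 W × 12 h × 7 d = 54,348 Wh = 54.35 kWh
dehumidifier: 353 W × 8 h × 7 d = 19,768 Wh = 19.77 kWh
refrigerator: 108 W × 6.78 h × 7 d = 5,126 Wh = 5.126 kWh
aquarium pump: 21.47 W × 9.83 h × 7 d = 1,477 Wh = 1.477 kWh
Total energy = 54.35 + 19.77 + 5.126 + 1.477 = 80.72 kWh
Cost = 80.72 kWh × €0.278 = €22.44

€22.44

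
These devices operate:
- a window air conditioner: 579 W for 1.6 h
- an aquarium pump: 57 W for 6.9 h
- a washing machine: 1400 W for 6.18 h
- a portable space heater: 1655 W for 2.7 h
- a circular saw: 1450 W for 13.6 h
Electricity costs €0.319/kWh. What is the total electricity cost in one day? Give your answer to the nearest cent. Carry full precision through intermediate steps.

window air conditioner: 579 W × 1.6 h = 926 Wh = 0.9264 kWh
aquarium pump: 57 W × 6.9 h = 393 Wh = 0.3933 kWh
washing machine: 1400 W × 6.18 h = 8,652 Wh = 8.652 kWh
portable space heater: 1655 W × 2.7 h = 4,468 Wh = 4.468 kWh
circular saw: 1450 W × 13.6 h = 19,720 Wh = 19.72 kWh
Total energy = 0.9264 + 0.3933 + 8.652 + 4.468 + 19.72 = 34.16 kWh
Cost = 34.16 kWh × €0.319 = €10.90

€10.90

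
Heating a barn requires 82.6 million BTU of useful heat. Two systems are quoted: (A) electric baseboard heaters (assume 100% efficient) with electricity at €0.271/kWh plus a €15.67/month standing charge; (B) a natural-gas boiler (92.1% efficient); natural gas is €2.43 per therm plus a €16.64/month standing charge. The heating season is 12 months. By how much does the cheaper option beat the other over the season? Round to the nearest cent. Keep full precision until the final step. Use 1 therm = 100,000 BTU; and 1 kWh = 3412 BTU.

€4369.56

Heat load = 82.6 × 10⁶ BTU = 82,600,000 BTU
Gas: input = 82,600,000 / 0.921 = 89,685,125 BTU = 896.9 therm → 896.9 × €2.43 = €2,179.35; + 12 × €16.64 standing = €2,379.03
Electric: 82,600,000 BTU / 3412 = 24,210 kWh → × €0.271 = €6,560.55; + 12 × €15.67 standing = €6,748.59
Difference = |€2,379.03 − €6,748.59| = €4,369.56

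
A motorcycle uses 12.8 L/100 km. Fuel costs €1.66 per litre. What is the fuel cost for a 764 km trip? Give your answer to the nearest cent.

€162.33

Fuel = 12.8 L/100 km × 764 km / 100 = 97.79 L
Cost = 97.79 L × €1.66/L = €162.33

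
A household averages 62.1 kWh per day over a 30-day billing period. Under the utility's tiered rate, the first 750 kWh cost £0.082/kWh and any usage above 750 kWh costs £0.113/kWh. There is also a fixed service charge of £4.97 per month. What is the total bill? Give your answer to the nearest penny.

£192.24

Usage = 62.1 kWh/day × 30 days = 1863 kWh
First 750 kWh × £0.082 = £61.50
Remaining 1113 kWh × £0.113 = £125.77
Energy charge = £187.27; + service £4.97 = £192.24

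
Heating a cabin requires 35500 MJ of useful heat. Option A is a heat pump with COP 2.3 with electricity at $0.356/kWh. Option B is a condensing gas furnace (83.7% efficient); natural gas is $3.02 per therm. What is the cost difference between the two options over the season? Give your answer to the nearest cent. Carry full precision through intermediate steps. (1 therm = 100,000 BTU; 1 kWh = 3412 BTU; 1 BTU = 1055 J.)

Heat load = 35500 MJ = 35,500,000,000 J / 1055 = 33,649,289 BTU
Gas: input = 33,649,289 / 0.837 = 40,202,257 BTU = 402 therm → 402 × $3.02 = $1,214.11
Heat pump: 33,649,289 BTU / 3412 = 9,862 kWh heat; / 2.3 = 4,288 kWh in → × $0.356 = $1,526.47
Difference = |$1,214.11 − $1,526.47| = $312.36

$312.36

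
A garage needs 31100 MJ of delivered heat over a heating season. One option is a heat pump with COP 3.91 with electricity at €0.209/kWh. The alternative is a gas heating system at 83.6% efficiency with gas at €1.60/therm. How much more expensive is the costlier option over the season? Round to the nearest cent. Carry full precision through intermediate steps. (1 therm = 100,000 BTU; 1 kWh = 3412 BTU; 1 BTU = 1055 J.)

€102.37

Heat load = 31100 MJ = 31,100,000,000 J / 1055 = 29,478,673 BTU
Gas: input = 29,478,673 / 0.836 = 35,261,571 BTU = 352.6 therm → 352.6 × €1.60 = €564.19
Heat pump: 29,478,673 BTU / 3412 = 8,640 kWh heat; / 3.91 = 2,210 kWh in → × €0.209 = €461.82
Difference = |€564.19 − €461.82| = €102.37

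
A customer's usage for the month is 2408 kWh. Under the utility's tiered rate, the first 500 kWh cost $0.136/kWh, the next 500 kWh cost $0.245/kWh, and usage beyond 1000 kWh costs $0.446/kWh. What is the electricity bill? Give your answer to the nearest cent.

First 500 kWh × $0.136 = $68.00
Next 500 kWh × $0.245 = $122.50
Remaining 1408 kWh × $0.446 = $627.97
Total = $818.47

$818.47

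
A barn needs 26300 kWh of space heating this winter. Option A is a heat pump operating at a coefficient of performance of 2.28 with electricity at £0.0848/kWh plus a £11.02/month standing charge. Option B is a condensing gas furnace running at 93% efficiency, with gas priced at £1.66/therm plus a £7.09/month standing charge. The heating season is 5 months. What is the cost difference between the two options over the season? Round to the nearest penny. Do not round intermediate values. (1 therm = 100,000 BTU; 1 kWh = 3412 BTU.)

£603.91

Heat load = 26300 kWh × 3412 = 89,735,600 BTU
Gas: input = 89,735,600 / 0.93 = 96,489,892 BTU = 964.9 therm → 964.9 × £1.66 = £1,601.73; + 5 × £7.09 standing = £1,637.18
Heat pump: 89,735,600 BTU / 3412 = 26,300 kWh heat; / 2.28 = 11,540 kWh in → × £0.0848 = £978.18; + 5 × £11.02 standing = £1,033.28
Difference = |£1,637.18 − £1,033.28| = £603.91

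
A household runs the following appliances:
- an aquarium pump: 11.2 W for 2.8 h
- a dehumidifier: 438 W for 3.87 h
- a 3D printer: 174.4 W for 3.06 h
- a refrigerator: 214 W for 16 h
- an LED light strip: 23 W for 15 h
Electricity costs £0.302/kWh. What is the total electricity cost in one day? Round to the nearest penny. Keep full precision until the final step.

£1.82

aquarium pump: 11.2 W × 2.8 h = 31 Wh = 0.03136 kWh
dehumidifier: 438 W × 3.87 h = 1,695 Wh = 1.695 kWh
3D printer: 174.4 W × 3.06 h = 534 Wh = 0.5337 kWh
refrigerator: 214 W × 16 h = 3,424 Wh = 3.424 kWh
LED light strip: 23 W × 15 h = 345 Wh = 0.345 kWh
Total energy = 0.03136 + 1.695 + 0.5337 + 3.424 + 0.345 = 6.029 kWh
Cost = 6.029 kWh × £0.302 = £1.82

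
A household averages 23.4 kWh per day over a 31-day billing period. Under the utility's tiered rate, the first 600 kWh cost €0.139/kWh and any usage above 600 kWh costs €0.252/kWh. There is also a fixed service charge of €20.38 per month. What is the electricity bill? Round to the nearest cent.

Usage = 23.4 kWh/day × 31 days = 725.4 kWh
First 600 kWh × €0.139 = €83.40
Remaining 125.4 kWh × €0.252 = €31.60
Energy charge = €115.00; + service €20.38 = €135.38

€135.38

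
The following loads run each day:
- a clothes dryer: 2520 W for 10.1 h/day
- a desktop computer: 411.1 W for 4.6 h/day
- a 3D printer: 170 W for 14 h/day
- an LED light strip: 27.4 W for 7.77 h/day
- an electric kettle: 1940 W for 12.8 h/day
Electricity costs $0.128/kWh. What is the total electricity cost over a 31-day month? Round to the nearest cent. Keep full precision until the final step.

$217.32

clothes dryer: 2520 W × 10.1 h × 31 d = 789,012 Wh = 789 kWh
desktop computer: 411.1 W × 4.6 h × 31 d = 58,623 Wh = 58.62 kWh
3D printer: 170 W × 14 h × 31 d = 73,780 Wh = 73.78 kWh
LED light strip: 27.4 W × 7.77 h × 31 d = 6,600 Wh = 6.6 kWh
electric kettle: 1940 W × 12.8 h × 31 d = 769,792 Wh = 769.8 kWh
Total energy = 789 + 58.62 + 73.78 + 6.6 + 769.8 = 1,698 kWh
Cost = 1,698 kWh × $0.128 = $217.32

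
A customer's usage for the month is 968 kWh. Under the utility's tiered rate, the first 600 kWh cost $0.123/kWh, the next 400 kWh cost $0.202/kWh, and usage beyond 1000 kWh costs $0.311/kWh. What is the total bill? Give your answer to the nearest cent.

First 600 kWh × $0.123 = $73.80
Next 368 kWh × $0.202 = $74.34
Remaining tier: 0 kWh (not reached)
Total = $148.14

$148.14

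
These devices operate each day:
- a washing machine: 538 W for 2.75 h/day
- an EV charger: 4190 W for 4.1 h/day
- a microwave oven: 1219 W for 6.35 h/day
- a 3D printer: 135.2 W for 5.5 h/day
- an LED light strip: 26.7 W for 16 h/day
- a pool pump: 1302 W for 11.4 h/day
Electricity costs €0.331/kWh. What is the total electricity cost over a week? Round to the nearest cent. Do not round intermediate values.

€98.27

washing machine: 538 W × 2.75 h × 7 d = 10,356 Wh = 10.36 kWh
EV charger: 4190 W × 4.1 h × 7 d = 120,253 Wh = 120.3 kWh
microwave oven: 1219 W × 6.35 h × 7 d = 54,185 Wh = 54.18 kWh
3D printer: 135.2 W × 5.5 h × 7 d = 5,205 Wh = 5.205 kWh
LED light strip: 26.7 W × 16 h × 7 d = 2,990 Wh = 2.99 kWh
pool pump: 1302 W × 11.4 h × 7 d = 103,900 Wh = 103.9 kWh
Total energy = 10.36 + 120.3 + 54.18 + 5.205 + 2.99 + 103.9 = 296.9 kWh
Cost = 296.9 kWh × €0.331 = €98.27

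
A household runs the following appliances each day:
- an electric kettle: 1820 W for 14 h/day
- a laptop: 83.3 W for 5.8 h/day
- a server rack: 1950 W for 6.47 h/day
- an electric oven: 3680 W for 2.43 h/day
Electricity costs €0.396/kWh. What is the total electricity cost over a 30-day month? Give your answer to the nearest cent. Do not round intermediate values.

electric kettle: 1820 W × 14 h × 30 d = 764,400 Wh = 764.4 kWh
laptop: 83.3 W × 5.8 h × 30 d = 14,494 Wh = 14.49 kWh
server rack: 1950 W × 6.47 h × 30 d = 378,495 Wh = 378.5 kWh
electric oven: 3680 W × 2.43 h × 30 d = 268,272 Wh = 268.3 kWh
Total energy = 764.4 + 14.49 + 378.5 + 268.3 = 1,426 kWh
Cost = 1,426 kWh × €0.396 = €564.56

€564.56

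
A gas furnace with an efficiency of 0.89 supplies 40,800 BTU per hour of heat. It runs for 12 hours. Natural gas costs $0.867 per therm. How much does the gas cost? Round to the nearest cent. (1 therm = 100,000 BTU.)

Heat delivered = 40,800 BTU/h × 12 h = 489,600 BTU
Gas input = 489,600 / 0.89 = 550,112 BTU
= 550,112 / 100,000 = 5.501 therm
Cost = 5.501 × $0.867/therm = $4.77

$4.77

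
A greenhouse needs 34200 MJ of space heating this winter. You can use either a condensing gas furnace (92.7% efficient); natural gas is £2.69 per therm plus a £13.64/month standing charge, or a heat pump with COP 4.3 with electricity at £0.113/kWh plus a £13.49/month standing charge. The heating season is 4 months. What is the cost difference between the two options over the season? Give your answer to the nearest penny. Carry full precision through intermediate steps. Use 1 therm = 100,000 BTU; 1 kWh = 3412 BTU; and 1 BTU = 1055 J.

Heat load = 34200 MJ = 34,200,000,000 J / 1055 = 32,417,062 BTU
Gas: input = 32,417,062 / 0.927 = 34,969,862 BTU = 349.7 therm → 349.7 × £2.69 = £940.69; + 4 × £13.64 standing = £995.25
Heat pump: 32,417,062 BTU / 3412 = 9,501 kWh heat; / 4.3 = 2,210 kWh in → × £0.113 = £249.67; + 4 × £13.49 standing = £303.63
Difference = |£995.25 − £303.63| = £691.61

£691.61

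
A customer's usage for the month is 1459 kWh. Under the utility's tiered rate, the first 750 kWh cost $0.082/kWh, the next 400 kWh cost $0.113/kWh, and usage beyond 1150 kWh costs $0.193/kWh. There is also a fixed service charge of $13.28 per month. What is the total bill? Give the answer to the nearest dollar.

$180

First 750 kWh × $0.082 = $61.50
Next 400 kWh × $0.113 = $45.20
Remaining 309 kWh × $0.193 = $59.64
Energy charge = $166.34; + service $13.28 = $179.62 ≈ $180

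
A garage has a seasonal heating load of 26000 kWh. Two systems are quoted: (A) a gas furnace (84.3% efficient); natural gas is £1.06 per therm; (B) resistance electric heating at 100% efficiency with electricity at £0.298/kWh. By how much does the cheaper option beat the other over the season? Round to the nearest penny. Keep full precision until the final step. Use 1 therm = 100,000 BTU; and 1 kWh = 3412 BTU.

£6632.52

Heat load = 26000 kWh × 3412 = 88,712,000 BTU
Gas: input = 88,712,000 / 0.843 = 105,233,689 BTU = 1,052 therm → 1,052 × £1.06 = £1,115.48
Electric: 88,712,000 BTU / 3412 = 26,000 kWh → × £0.298 = £7,748.00
Difference = |£1,115.48 − £7,748.00| = £6,632.52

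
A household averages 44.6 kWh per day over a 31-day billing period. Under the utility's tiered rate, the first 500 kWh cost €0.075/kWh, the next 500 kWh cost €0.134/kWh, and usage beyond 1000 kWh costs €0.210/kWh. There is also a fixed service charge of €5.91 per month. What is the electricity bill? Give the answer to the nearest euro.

Usage = 44.6 kWh/day × 31 days = 1382.6 kWh
First 500 kWh × €0.075 = €37.50
Next 500 kWh × €0.134 = €67.00
Remaining 382.6 kWh × €0.210 = €80.35
Energy charge = €184.85; + service €5.91 = €190.76 ≈ €191

€191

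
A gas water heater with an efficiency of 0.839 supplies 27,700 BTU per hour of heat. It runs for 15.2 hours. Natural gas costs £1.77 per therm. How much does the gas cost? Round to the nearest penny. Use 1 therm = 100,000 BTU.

£8.88

Heat delivered = 27,700 BTU/h × 15.2 h = 421,040 BTU
Gas input = 421,040 / 0.839 = 501,836 BTU
= 501,836 / 100,000 = 5.018 therm
Cost = 5.018 × £1.77/therm = £8.88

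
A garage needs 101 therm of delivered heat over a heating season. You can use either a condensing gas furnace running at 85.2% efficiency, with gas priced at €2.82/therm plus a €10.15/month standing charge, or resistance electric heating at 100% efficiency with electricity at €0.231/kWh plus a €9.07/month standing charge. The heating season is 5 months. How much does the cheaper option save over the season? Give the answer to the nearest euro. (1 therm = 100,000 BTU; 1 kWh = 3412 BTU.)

Heat load = 101 therm × 100,000 = 10,100,000 BTU
Gas: input = 10,100,000 / 0.852 = 11,854,460 BTU = 118.5 therm → 118.5 × €2.82 = €334.30; + 5 × €10.15 standing = €385.05
Electric: 10,100,000 BTU / 3412 = 2,960 kWh → × €0.231 = €683.79; + 5 × €9.07 standing = €729.14
Difference = |€385.05 − €729.14| = €344.10 ≈ €344

€344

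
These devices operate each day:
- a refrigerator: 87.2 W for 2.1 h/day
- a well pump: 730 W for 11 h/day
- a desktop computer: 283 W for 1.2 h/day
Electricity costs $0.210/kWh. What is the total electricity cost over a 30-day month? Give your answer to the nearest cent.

refrigerator: 87.2 W × 2.1 h × 30 d = 5,494 Wh = 5.494 kWh
well pump: 730 W × 11 h × 30 d = 240,900 Wh = 240.9 kWh
desktop computer: 283 W × 1.2 h × 30 d = 10,188 Wh = 10.19 kWh
Total energy = 5.494 + 240.9 + 10.19 = 256.6 kWh
Cost = 256.6 kWh × $0.210 = $53.88

$53.88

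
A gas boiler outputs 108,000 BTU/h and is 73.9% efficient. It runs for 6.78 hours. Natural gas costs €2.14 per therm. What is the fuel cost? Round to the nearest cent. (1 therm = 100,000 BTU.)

Heat delivered = 108,000 BTU/h × 6.78 h = 732,240 BTU
Gas input = 732,240 / 0.739 = 990,853 BTU
= 990,853 / 100,000 = 9.909 therm
Cost = 9.909 × €2.14/therm = €21.20

€21.20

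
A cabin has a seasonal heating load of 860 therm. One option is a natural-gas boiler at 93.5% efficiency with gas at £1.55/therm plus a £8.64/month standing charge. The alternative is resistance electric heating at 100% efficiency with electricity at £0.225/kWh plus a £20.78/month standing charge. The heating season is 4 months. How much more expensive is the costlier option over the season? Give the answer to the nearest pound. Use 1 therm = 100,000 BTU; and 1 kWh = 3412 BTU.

£4294

Heat load = 860 therm × 100,000 = 86,000,000 BTU
Gas: input = 86,000,000 / 0.935 = 91,978,610 BTU = 919.8 therm → 919.8 × £1.55 = £1,425.67; + 4 × £8.64 standing = £1,460.23
Electric: 86,000,000 BTU / 3412 = 25,210 kWh → × £0.225 = £5,671.16; + 4 × £20.78 standing = £5,754.28
Difference = |£1,460.23 − £5,754.28| = £4,294.05 ≈ £4294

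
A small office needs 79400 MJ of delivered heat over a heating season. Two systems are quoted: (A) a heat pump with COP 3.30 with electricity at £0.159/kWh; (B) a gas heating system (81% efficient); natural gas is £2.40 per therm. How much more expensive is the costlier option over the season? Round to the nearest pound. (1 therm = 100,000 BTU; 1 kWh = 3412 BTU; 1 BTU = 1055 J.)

Heat load = 79400 MJ = 79,400,000,000 J / 1055 = 75,260,664 BTU
Gas: input = 75,260,664 / 0.81 = 92,914,399 BTU = 929.1 therm → 929.1 × £2.40 = £2,229.95
Heat pump: 75,260,664 BTU / 3412 = 22,060 kWh heat; / 3.30 = 6,684 kWh in → × £0.159 = £1,062.78
Difference = |£2,229.95 − £1,062.78| = £1,167.17 ≈ £1167

£1167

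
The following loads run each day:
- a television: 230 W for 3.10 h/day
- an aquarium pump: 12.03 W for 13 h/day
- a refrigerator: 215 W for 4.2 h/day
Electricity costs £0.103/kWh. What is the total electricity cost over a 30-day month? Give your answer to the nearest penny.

television: 230 W × 3.10 h × 30 d = 21,390 Wh = 21.39 kWh
aquarium pump: 12.03 W × 13 h × 30 d = 4,692 Wh = 4.692 kWh
refrigerator: 215 W × 4.2 h × 30 d = 27,090 Wh = 27.09 kWh
Total energy = 21.39 + 4.692 + 27.09 = 53.17 kWh
Cost = 53.17 kWh × £0.103 = £5.48

£5.48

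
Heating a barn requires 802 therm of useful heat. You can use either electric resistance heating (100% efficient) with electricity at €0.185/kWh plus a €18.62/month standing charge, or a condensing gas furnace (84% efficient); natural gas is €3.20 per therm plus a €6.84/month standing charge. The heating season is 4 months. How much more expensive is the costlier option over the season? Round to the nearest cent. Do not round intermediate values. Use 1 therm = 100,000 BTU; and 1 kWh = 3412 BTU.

Heat load = 802 therm × 100,000 = 80,200,000 BTU
Gas: input = 80,200,000 / 0.84 = 95,476,190 BTU = 954.8 therm → 954.8 × €3.20 = €3,055.24; + 4 × €6.84 standing = €3,082.60
Electric: 80,200,000 BTU / 3412 = 23,510 kWh → × €0.185 = €4,348.48; + 4 × €18.62 standing = €4,422.96
Difference = |€3,082.60 − €4,422.96| = €1,340.36

€1340.36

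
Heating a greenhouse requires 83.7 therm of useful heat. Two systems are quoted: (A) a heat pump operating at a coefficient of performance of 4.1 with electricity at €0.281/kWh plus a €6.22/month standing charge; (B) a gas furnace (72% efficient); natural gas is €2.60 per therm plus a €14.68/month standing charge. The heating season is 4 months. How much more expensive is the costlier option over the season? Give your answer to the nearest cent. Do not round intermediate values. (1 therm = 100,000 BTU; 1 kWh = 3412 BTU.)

Heat load = 83.7 therm × 100,000 = 8,370,000 BTU
Gas: input = 8,370,000 / 0.720 = 11,625,000 BTU = 116.2 therm → 116.2 × €2.60 = €302.25; + 4 × €14.68 standing = €360.97
Heat pump: 8,370,000 BTU / 3412 = 2,453 kWh heat; / 4.1 = 598.3 kWh in → × €0.281 = €168.13; + 4 × €6.22 standing = €193.01
Difference = |€360.97 − €193.01| = €167.96

€167.96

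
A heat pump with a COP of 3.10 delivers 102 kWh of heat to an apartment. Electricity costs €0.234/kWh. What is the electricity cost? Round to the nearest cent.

Electrical input = 102 kWh / 3.10 = 32.9 kWh
Cost = 32.9 × €0.234/kWh = €7.70

€7.70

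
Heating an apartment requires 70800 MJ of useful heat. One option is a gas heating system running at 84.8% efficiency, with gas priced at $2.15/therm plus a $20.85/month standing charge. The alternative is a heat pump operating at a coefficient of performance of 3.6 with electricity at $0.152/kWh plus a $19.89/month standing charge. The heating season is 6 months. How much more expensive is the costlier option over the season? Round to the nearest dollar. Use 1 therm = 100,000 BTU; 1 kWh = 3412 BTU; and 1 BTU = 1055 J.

Heat load = 70800 MJ = 70,800,000,000 J / 1055 = 67,109,005 BTU
Gas: input = 67,109,005 / 0.848 = 79,137,977 BTU = 791.4 therm → 791.4 × $2.15 = $1,701.47; + 6 × $20.85 standing = $1,826.57
Heat pump: 67,109,005 BTU / 3412 = 19,670 kWh heat; / 3.6 = 5,463 kWh in → × $0.152 = $830.45; + 6 × $19.89 standing = $949.79
Difference = |$1,826.57 − $949.79| = $876.78 ≈ $877

$877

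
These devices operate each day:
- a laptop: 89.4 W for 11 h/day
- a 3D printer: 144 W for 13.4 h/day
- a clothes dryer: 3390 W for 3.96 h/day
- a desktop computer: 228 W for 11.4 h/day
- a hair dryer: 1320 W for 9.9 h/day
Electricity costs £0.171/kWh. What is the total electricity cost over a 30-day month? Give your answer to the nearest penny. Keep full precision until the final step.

£164.18

laptop: 89.4 W × 11 h × 30 d = 29,502 Wh = 29.5 kWh
3D printer: 144 W × 13.4 h × 30 d = 57,888 Wh = 57.89 kWh
clothes dryer: 3390 W × 3.96 h × 30 d = 402,732 Wh = 402.7 kWh
desktop computer: 228 W × 11.4 h × 30 d = 77,976 Wh = 77.98 kWh
hair dryer: 1320 W × 9.9 h × 30 d = 392,040 Wh = 392 kWh
Total energy = 29.5 + 57.89 + 402.7 + 77.98 + 392 = 960.1 kWh
Cost = 960.1 kWh × £0.171 = £164.18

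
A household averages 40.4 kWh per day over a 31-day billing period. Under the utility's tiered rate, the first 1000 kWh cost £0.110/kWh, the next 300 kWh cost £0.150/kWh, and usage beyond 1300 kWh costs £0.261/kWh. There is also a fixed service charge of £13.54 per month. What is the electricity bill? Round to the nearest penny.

£161.40

Usage = 40.4 kWh/day × 31 days = 1252.4 kWh
First 1000 kWh × £0.110 = £110.00
Next 252.4 kWh × £0.150 = £37.86
Remaining tier: 0 kWh (not reached)
Energy charge = £147.86; + service £13.54 = £161.40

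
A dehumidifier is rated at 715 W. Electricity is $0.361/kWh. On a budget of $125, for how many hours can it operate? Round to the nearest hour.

Energy budget = $125 / $0.361 per kWh = 346.3 kWh = 346,260 Wh
Runtime = 346,260 Wh / 715 W = 484.3 h

484 h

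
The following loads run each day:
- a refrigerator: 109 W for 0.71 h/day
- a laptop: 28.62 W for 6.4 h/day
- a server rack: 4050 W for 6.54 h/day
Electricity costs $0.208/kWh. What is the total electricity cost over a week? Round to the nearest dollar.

$39

refrigerator: 109 W × 0.71 h × 7 d = 542 Wh = 0.5417 kWh
laptop: 28.62 W × 6.4 h × 7 d = 1,282 Wh = 1.282 kWh
server rack: 4050 W × 6.54 h × 7 d = 185,409 Wh = 185.4 kWh
Total energy = 0.5417 + 1.282 + 185.4 = 187.2 kWh
Cost = 187.2 kWh × $0.208 = $38.94 ≈ $39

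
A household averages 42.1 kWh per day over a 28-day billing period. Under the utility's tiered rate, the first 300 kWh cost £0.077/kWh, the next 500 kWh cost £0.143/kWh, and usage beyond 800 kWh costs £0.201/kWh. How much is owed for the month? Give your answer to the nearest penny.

Usage = 42.1 kWh/day × 28 days = 1178.8 kWh
First 300 kWh × £0.077 = £23.10
Next 500 kWh × £0.143 = £71.50
Remaining 378.8 kWh × £0.201 = £76.14
Total = £170.74

£170.74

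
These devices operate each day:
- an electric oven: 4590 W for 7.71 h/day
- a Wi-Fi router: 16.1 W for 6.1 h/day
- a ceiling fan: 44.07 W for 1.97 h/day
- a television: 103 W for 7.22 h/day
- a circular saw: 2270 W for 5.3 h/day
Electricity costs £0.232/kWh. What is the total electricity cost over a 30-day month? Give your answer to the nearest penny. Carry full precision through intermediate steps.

£336.51

electric oven: 4590 W × 7.71 h × 30 d = 1,061,667 Wh = 1,062 kWh
Wi-Fi router: 16.1 W × 6.1 h × 30 d = 2,946 Wh = 2.946 kWh
ceiling fan: 44.07 W × 1.97 h × 30 d = 2,605 Wh = 2.605 kWh
television: 103 W × 7.22 h × 30 d = 22,310 Wh = 22.31 kWh
circular saw: 2270 W × 5.3 h × 30 d = 360,930 Wh = 360.9 kWh
Total energy = 1,062 + 2.946 + 2.605 + 22.31 + 360.9 = 1,450 kWh
Cost = 1,450 kWh × £0.232 = £336.51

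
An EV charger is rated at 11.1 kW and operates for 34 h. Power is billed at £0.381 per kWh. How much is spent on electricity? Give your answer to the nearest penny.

£143.79

Energy = 11100 W × 34 h = 377,400 Wh = 377.4 kWh
Cost = 377.4 kWh × £0.381/kWh = £143.79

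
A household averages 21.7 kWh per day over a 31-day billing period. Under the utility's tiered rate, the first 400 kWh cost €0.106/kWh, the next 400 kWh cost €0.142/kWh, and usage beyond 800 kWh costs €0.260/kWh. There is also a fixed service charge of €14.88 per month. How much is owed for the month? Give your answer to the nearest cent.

€96.00

Usage = 21.7 kWh/day × 31 days = 672.7 kWh
First 400 kWh × €0.106 = €42.40
Next 272.7 kWh × €0.142 = €38.72
Remaining tier: 0 kWh (not reached)
Energy charge = €81.12; + service €14.88 = €96.00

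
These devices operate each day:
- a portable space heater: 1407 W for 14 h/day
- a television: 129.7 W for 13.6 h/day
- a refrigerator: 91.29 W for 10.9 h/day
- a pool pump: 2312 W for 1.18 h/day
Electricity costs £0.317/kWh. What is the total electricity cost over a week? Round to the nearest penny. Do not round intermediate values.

£55.89

portable space heater: 1407 W × 14 h × 7 d = 137,886 Wh = 137.9 kWh
television: 129.7 W × 13.6 h × 7 d = 12,347 Wh = 12.35 kWh
refrigerator: 91.29 W × 10.9 h × 7 d = 6,965 Wh = 6.965 kWh
pool pump: 2312 W × 1.18 h × 7 d = 19,097 Wh = 19.1 kWh
Total energy = 137.9 + 12.35 + 6.965 + 19.1 = 176.3 kWh
Cost = 176.3 kWh × £0.317 = £55.89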